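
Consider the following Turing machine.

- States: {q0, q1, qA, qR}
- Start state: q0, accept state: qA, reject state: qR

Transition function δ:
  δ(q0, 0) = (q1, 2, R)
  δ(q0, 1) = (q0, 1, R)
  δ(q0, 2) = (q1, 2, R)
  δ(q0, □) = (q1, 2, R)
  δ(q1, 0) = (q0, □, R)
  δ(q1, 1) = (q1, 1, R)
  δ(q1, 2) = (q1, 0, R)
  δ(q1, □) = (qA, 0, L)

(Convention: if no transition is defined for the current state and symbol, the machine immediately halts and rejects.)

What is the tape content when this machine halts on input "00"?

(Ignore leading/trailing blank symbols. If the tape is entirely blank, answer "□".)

Execution trace:
Initial: [q0]00
Step 1: δ(q0, 0) = (q1, 2, R) → 2[q1]0
Step 2: δ(q1, 0) = (q0, □, R) → 2□[q0]□
Step 3: δ(q0, □) = (q1, 2, R) → 2□2[q1]□
Step 4: δ(q1, □) = (qA, 0, L) → 2□[qA]20

The machine reaches the accept state qA and halts.

Final tape (ignoring leading/trailing blanks): 2□20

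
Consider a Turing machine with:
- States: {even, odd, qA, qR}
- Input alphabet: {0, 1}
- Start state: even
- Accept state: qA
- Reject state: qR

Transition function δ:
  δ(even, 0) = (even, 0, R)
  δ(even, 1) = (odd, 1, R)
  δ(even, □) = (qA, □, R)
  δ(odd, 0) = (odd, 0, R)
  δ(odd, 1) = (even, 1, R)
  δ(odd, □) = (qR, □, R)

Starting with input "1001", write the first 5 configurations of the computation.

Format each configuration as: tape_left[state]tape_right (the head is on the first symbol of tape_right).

Transitions applied:
Step 1: δ(even, 1) = (odd, 1, R)
Step 2: δ(odd, 0) = (odd, 0, R)
Step 3: δ(odd, 0) = (odd, 0, R)
Step 4: δ(odd, 1) = (even, 1, R)

The first 5 configurations are:
[even]1001 ⊢ 1[odd]001 ⊢ 10[odd]01 ⊢ 100[odd]1 ⊢ 1001[even]□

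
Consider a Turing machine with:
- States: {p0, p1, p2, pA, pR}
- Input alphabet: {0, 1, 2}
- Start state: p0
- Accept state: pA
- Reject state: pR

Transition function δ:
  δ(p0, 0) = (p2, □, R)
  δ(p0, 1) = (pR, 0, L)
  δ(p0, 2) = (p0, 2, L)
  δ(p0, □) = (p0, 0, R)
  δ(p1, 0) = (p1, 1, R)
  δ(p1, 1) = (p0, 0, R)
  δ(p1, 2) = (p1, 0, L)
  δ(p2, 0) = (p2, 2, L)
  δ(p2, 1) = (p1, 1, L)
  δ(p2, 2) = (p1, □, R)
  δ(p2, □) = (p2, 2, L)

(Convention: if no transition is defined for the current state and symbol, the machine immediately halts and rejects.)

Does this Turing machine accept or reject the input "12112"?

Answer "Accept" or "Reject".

Execution trace:
Initial: [p0]12112
Step 1: δ(p0, 1) = (pR, 0, L) → [pR]□02112

The machine reaches the reject state pR and halts.

Answer: Reject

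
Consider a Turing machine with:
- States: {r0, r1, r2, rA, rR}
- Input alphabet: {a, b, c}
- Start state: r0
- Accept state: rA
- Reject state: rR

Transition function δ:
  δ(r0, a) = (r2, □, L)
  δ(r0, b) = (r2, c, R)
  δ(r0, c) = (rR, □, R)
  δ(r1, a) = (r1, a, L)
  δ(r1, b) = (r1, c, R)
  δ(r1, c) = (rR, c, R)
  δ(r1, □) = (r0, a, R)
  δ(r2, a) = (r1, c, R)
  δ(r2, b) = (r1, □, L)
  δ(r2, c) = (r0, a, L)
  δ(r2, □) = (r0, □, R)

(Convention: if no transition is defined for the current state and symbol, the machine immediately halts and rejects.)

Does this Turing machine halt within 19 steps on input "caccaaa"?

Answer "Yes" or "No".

Execution trace:
Initial: [r0]caccaaa
Step 1: δ(r0, c) = (rR, □, R) → □[rR]accaaa

The machine reaches the reject state rR and halts.
The machine halted after 1 step (within the 19-step bound).

Answer: Yes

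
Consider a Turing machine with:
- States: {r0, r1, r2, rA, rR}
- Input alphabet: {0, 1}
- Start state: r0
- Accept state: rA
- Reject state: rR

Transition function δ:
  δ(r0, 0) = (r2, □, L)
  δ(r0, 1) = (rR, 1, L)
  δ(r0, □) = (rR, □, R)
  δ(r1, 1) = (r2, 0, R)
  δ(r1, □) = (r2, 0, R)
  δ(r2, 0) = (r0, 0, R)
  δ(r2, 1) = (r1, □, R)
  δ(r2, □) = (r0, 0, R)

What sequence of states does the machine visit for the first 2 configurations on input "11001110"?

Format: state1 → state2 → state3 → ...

Execution trace:
Initial: [r0]11001110
Step 1: δ(r0, 1) = (rR, 1, L) → [rR]□11001110

The machine reaches the reject state rR and halts.

State sequence: r0 → rR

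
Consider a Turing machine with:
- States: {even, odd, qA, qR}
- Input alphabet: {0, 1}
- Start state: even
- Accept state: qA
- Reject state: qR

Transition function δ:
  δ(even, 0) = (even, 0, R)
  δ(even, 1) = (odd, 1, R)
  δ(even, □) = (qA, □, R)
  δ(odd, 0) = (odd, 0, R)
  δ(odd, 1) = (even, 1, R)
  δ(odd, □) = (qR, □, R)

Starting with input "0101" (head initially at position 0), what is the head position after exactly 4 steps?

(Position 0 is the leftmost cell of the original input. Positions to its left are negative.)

Execution trace (head position shown):
Step 0: [even]0101  (head at position 0)
Step 1: move right → 0[even]101  (head at position 1)
Step 2: move right → 01[odd]01  (head at position 2)
Step 3: move right → 010[odd]1  (head at position 3)
Step 4: move right → 0101[even]□  (head at position 4)

After 4 steps, the head is at position 4.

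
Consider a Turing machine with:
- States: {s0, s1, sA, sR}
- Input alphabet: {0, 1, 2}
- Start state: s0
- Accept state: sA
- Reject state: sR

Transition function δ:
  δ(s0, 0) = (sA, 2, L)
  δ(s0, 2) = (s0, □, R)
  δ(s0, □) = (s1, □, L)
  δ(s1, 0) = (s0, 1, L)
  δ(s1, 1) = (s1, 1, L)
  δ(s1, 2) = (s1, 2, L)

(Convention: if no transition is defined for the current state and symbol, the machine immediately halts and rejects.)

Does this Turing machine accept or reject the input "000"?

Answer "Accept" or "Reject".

Execution trace:
Initial: [s0]000
Step 1: δ(s0, 0) = (sA, 2, L) → [sA]□200

The machine reaches the accept state sA and halts.

Answer: Accept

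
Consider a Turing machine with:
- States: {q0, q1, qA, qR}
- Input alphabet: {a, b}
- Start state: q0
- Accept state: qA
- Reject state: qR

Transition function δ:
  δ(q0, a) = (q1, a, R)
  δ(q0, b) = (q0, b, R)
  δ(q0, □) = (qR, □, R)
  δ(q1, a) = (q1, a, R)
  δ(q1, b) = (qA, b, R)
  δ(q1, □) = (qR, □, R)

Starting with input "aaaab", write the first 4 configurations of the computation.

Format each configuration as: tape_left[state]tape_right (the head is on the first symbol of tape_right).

Transitions applied:
Step 1: δ(q0, a) = (q1, a, R)
Step 2: δ(q1, a) = (q1, a, R)
Step 3: δ(q1, a) = (q1, a, R)

The first 4 configurations are:
[q0]aaaab ⊢ a[q1]aaab ⊢ aa[q1]aab ⊢ aaa[q1]ab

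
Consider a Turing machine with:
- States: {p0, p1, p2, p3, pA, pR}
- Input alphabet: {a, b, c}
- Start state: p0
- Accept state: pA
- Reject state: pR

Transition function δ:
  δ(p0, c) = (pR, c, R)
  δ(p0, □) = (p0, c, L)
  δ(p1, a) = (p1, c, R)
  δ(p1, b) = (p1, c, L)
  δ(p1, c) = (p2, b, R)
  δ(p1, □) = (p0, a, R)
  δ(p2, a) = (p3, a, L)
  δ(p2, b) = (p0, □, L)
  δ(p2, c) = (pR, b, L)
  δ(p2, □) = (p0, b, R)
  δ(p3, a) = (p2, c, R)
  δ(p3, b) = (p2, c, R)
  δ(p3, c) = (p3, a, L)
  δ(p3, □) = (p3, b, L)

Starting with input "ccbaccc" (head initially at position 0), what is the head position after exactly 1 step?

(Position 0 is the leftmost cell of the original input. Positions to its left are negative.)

Execution trace (head position shown):
Step 0: [p0]ccbaccc  (head at position 0)
Step 1: move right → c[pR]cbaccc  (head at position 1)

After 1 step, the head is at position 1.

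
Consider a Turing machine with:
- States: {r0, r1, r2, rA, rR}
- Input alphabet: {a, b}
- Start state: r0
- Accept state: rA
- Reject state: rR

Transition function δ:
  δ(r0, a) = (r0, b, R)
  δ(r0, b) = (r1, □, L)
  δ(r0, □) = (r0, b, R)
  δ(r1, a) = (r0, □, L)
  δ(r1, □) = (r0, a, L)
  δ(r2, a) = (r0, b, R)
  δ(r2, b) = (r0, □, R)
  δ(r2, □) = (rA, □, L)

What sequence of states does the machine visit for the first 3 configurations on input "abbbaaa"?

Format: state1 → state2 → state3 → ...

Execution trace:
Initial: [r0]abbbaaa
Step 1: δ(r0, a) = (r0, b, R) → b[r0]bbbaaa
Step 2: δ(r0, b) = (r1, □, L) → [r1]b□bbaaa

No transition is defined for δ(r1, b). By convention the machine halts and rejects.

State sequence: r0 → r0 → r1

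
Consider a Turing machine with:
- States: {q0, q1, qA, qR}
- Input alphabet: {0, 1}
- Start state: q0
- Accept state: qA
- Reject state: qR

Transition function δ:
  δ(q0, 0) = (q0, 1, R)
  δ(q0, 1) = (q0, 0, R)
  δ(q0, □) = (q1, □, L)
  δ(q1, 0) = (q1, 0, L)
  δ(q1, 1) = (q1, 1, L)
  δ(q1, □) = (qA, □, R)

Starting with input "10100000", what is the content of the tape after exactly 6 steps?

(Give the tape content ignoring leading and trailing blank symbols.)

Execution trace:
Initial: [q0]10100000
Step 1: δ(q0, 1) = (q0, 0, R) → 0[q0]0100000
Step 2: δ(q0, 0) = (q0, 1, R) → 01[q0]100000
Step 3: δ(q0, 1) = (q0, 0, R) → 010[q0]00000
Step 4: δ(q0, 0) = (q0, 1, R) → 0101[q0]0000
Step 5: δ(q0, 0) = (q0, 1, R) → 01011[q0]000
Step 6: δ(q0, 0) = (q0, 1, R) → 010111[q0]00

After 6 steps, the tape (ignoring leading/trailing blanks) is: 01011100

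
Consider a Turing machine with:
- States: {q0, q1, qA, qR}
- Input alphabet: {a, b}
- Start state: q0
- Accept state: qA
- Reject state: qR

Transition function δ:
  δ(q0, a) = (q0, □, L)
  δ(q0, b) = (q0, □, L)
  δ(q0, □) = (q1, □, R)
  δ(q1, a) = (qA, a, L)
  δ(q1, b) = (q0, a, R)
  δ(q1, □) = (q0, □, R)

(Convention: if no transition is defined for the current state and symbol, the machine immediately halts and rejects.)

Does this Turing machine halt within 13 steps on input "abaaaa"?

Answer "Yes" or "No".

Execution trace:
Initial: [q0]abaaaa
Step 1: δ(q0, a) = (q0, □, L) → [q0]□□baaaa
Step 2: δ(q0, □) = (q1, □, R) → □[q1]□baaaa
Step 3: δ(q1, □) = (q0, □, R) → □□[q0]baaaa
Step 4: δ(q0, b) = (q0, □, L) → □[q0]□□aaaa
Step 5: δ(q0, □) = (q1, □, R) → □□[q1]□aaaa
Step 6: δ(q1, □) = (q0, □, R) → □□□[q0]aaaa
Step 7: δ(q0, a) = (q0, □, L) → □□[q0]□□aaa
Step 8: δ(q0, □) = (q1, □, R) → □□□[q1]□aaa
Step 9: δ(q1, □) = (q0, □, R) → □□□□[q0]aaa
Step 10: δ(q0, a) = (q0, □, L) → □□□[q0]□□aa
Step 11: δ(q0, □) = (q1, □, R) → □□□□[q1]□aa
Step 12: δ(q1, □) = (q0, □, R) → □□□□□[q0]aa
Step 13: δ(q0, a) = (q0, □, L) → □□□□[q0]□□a

The machine has not reached a halting state after 13 steps.
The machine did not halt within the 13-step bound.

Answer: No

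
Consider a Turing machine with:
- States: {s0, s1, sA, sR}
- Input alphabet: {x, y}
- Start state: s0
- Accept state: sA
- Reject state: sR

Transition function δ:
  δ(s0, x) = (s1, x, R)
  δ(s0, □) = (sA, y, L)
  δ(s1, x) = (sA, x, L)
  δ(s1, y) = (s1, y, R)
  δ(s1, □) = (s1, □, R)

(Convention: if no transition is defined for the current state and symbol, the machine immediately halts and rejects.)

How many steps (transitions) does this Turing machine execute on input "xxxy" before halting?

Execution trace:
Initial: [s0]xxxy
Step 1: δ(s0, x) = (s1, x, R) → x[s1]xxy
Step 2: δ(s1, x) = (sA, x, L) → [sA]xxxy

The machine reaches the accept state sA and halts.

The machine executed 2 steps before halting.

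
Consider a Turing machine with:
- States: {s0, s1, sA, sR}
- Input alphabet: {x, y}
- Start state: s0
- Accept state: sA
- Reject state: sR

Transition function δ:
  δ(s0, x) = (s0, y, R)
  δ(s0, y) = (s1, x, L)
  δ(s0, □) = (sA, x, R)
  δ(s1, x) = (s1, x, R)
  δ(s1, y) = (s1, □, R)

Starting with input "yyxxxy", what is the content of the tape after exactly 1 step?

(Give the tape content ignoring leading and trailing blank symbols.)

Execution trace:
Initial: [s0]yyxxxy
Step 1: δ(s0, y) = (s1, x, L) → [s1]□xyxxxy

No transition is defined for δ(s1, □). By convention the machine halts and rejects.

After 1 step, the tape (ignoring leading/trailing blanks) is: xyxxxy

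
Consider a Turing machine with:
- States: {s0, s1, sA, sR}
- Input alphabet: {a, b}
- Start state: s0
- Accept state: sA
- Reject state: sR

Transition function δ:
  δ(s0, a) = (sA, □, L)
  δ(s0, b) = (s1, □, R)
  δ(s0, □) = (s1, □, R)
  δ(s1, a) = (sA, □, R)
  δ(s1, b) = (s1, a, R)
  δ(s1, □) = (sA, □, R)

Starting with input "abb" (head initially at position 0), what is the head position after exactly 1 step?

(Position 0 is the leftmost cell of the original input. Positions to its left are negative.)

Execution trace (head position shown):
Step 0: [s0]abb  (head at position 0)
Step 1: move left → [sA]□□bb  (head at position -1)

After 1 step, the head is at position -1.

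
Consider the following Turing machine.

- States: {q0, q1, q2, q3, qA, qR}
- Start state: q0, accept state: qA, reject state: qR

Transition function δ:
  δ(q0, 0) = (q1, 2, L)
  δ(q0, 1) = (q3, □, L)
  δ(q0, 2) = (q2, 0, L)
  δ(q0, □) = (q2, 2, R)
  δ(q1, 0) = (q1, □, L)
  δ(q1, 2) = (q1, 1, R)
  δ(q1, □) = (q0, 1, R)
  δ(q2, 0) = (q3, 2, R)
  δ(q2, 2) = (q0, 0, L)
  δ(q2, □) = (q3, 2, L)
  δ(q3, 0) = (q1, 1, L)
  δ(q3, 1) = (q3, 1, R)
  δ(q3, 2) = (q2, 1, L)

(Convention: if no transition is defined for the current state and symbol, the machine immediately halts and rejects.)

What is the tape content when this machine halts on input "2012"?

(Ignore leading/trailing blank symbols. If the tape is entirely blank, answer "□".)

Execution trace:
Initial: [q0]2012
Step 1: δ(q0, 2) = (q2, 0, L) → [q2]□0012
Step 2: δ(q2, □) = (q3, 2, L) → [q3]□20012

No transition is defined for δ(q3, □). By convention the machine halts and rejects.

Final tape (ignoring leading/trailing blanks): 20012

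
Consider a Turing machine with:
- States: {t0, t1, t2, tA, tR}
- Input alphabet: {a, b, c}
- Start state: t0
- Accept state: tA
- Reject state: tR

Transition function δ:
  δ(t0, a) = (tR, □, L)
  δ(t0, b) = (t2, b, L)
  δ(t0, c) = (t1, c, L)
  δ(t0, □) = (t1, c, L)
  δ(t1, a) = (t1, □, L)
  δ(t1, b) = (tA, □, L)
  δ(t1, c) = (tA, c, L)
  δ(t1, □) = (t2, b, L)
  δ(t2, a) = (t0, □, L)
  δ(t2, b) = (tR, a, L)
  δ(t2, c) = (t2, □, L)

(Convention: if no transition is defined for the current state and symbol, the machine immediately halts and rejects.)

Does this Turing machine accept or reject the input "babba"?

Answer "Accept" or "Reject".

Execution trace:
Initial: [t0]babba
Step 1: δ(t0, b) = (t2, b, L) → [t2]□babba

No transition is defined for δ(t2, □). By convention the machine halts and rejects.

Answer: Reject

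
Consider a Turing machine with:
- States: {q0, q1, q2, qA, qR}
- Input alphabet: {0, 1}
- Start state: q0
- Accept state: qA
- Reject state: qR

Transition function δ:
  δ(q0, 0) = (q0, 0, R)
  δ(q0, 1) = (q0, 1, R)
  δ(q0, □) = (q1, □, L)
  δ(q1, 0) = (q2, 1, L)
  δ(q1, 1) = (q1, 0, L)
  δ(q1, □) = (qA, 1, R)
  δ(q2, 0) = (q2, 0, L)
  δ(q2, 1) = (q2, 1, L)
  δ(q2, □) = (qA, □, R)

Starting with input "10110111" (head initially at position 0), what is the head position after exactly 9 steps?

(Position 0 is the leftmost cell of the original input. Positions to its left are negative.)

Execution trace (head position shown):
Step 0: [q0]10110111  (head at position 0)
Step 1: move right → 1[q0]0110111  (head at position 1)
Step 2: move right → 10[q0]110111  (head at position 2)
Step 3: move right → 101[q0]10111  (head at position 3)
Step 4: move right → 1011[q0]0111  (head at position 4)
Step 5: move right → 10110[q0]111  (head at position 5)
Step 6: move right → 101101[q0]11  (head at position 6)
Step 7: move right → 1011011[q0]1  (head at position 7)
Step 8: move right → 10110111[q0]□  (head at position 8)
Step 9: move left → 1011011[q1]1□  (head at position 7)

After 9 steps, the head is at position 7.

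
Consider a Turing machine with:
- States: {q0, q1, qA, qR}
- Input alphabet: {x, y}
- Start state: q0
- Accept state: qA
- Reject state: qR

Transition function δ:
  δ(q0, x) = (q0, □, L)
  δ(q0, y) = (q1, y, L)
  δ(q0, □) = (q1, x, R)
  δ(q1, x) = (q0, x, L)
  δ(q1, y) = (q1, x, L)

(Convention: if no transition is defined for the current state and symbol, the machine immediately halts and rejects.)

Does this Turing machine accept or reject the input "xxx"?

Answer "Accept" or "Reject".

Execution trace:
Initial: [q0]xxx
Step 1: δ(q0, x) = (q0, □, L) → [q0]□□xx
Step 2: δ(q0, □) = (q1, x, R) → x[q1]□xx

No transition is defined for δ(q1, □). By convention the machine halts and rejects.

Answer: Reject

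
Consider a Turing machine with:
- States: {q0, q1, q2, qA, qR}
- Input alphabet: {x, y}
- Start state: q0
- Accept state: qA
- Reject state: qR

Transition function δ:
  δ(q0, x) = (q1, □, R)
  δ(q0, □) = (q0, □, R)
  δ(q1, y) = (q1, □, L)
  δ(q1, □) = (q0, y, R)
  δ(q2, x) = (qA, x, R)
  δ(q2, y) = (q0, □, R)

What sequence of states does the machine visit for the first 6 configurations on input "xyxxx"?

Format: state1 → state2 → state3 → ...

Execution trace:
Initial: [q0]xyxxx
Step 1: δ(q0, x) = (q1, □, R) → □[q1]yxxx
Step 2: δ(q1, y) = (q1, □, L) → [q1]□□xxx
Step 3: δ(q1, □) = (q0, y, R) → y[q0]□xxx
Step 4: δ(q0, □) = (q0, □, R) → y□[q0]xxx
Step 5: δ(q0, x) = (q1, □, R) → y□□[q1]xx

No transition is defined for δ(q1, x). By convention the machine halts and rejects.

State sequence: q0 → q1 → q1 → q0 → q0 → q1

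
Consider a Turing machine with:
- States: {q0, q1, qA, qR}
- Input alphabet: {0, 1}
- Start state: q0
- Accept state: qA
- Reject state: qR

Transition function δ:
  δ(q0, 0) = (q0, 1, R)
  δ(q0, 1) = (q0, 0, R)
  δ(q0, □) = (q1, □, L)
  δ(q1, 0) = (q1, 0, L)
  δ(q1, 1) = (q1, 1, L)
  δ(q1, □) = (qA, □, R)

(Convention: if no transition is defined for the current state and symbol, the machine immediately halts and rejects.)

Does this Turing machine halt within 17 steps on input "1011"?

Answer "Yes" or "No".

Execution trace:
Initial: [q0]1011
Step 1: δ(q0, 1) = (q0, 0, R) → 0[q0]011
Step 2: δ(q0, 0) = (q0, 1, R) → 01[q0]11
Step 3: δ(q0, 1) = (q0, 0, R) → 010[q0]1
Step 4: δ(q0, 1) = (q0, 0, R) → 0100[q0]□
Step 5: δ(q0, □) = (q1, □, L) → 010[q1]0□
Step 6: δ(q1, 0) = (q1, 0, L) → 01[q1]00□
Step 7: δ(q1, 0) = (q1, 0, L) → 0[q1]100□
Step 8: δ(q1, 1) = (q1, 1, L) → [q1]0100□
Step 9: δ(q1, 0) = (q1, 0, L) → [q1]□0100□
Step 10: δ(q1, □) = (qA, □, R) → □[qA]0100□

The machine reaches the accept state qA and halts.
The machine halted after 10 steps (within the 17-step bound).

Answer: Yes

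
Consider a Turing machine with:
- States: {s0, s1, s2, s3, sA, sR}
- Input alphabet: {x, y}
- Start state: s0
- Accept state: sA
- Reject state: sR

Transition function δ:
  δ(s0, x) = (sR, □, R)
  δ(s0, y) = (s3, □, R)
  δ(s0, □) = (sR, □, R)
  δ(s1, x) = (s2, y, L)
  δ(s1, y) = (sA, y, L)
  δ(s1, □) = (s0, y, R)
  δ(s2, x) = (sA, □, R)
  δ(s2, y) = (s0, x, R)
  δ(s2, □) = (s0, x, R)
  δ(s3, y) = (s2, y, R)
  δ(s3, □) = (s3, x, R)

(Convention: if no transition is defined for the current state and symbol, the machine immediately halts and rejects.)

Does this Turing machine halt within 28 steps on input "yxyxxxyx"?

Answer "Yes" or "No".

Execution trace:
Initial: [s0]yxyxxxyx
Step 1: δ(s0, y) = (s3, □, R) → □[s3]xyxxxyx

No transition is defined for δ(s3, x). By convention the machine halts and rejects.
The machine halted after 1 step (within the 28-step bound).

Answer: Yes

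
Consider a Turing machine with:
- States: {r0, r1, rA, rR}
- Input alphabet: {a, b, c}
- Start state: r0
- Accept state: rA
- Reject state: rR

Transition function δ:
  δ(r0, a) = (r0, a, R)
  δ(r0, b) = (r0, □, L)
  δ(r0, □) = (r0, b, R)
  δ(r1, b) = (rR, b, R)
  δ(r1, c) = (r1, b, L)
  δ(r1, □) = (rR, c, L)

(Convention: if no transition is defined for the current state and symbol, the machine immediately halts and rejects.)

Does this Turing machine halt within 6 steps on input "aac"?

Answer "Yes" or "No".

Execution trace:
Initial: [r0]aac
Step 1: δ(r0, a) = (r0, a, R) → a[r0]ac
Step 2: δ(r0, a) = (r0, a, R) → aa[r0]c

No transition is defined for δ(r0, c). By convention the machine halts and rejects.
The machine halted after 2 steps (within the 6-step bound).

Answer: Yes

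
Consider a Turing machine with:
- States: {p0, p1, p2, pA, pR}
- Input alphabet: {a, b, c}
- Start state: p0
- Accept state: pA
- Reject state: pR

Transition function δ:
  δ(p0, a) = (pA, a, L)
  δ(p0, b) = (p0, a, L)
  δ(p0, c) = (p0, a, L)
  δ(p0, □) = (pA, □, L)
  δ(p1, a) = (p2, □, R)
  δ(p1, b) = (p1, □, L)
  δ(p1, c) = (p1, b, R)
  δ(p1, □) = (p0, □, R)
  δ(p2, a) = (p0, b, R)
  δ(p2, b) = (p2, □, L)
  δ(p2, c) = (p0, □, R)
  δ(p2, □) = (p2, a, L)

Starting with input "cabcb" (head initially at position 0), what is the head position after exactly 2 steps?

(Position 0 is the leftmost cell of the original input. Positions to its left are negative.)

Execution trace (head position shown):
Step 0: [p0]cabcb  (head at position 0)
Step 1: move left → [p0]□aabcb  (head at position -1)
Step 2: move left → [pA]□□aabcb  (head at position -2)

After 2 steps, the head is at position -2.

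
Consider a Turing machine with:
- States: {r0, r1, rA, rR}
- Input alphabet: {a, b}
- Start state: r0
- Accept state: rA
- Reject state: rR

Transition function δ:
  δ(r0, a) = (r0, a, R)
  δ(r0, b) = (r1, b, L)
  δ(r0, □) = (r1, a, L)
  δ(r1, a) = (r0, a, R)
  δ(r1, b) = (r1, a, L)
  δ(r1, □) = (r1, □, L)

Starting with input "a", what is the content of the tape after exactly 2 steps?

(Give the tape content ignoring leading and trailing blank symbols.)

Execution trace:
Initial: [r0]a
Step 1: δ(r0, a) = (r0, a, R) → a[r0]□
Step 2: δ(r0, □) = (r1, a, L) → [r1]aa

After 2 steps, the tape (ignoring leading/trailing blanks) is: aa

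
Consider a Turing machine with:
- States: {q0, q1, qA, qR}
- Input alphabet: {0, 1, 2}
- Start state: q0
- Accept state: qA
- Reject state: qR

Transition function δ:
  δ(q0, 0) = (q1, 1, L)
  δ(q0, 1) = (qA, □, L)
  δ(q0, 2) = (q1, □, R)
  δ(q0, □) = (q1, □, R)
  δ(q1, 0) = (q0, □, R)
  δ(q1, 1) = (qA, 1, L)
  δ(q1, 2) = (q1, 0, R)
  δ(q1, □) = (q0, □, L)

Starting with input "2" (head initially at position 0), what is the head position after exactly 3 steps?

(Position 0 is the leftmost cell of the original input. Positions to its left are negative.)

Execution trace (head position shown):
Step 0: [q0]2  (head at position 0)
Step 1: move right → □[q1]□  (head at position 1)
Step 2: move left → [q0]□□  (head at position 0)
Step 3: move right → □[q1]□  (head at position 1)

After 3 steps, the head is at position 1.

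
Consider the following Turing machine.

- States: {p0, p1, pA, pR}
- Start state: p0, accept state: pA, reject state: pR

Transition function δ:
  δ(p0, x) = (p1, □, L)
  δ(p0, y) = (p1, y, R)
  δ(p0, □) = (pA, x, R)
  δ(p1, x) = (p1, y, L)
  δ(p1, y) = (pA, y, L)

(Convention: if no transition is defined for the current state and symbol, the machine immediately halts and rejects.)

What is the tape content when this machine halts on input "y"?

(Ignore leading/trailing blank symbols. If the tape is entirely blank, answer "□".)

Execution trace:
Initial: [p0]y
Step 1: δ(p0, y) = (p1, y, R) → y[p1]□

No transition is defined for δ(p1, □). By convention the machine halts and rejects.

Final tape (ignoring leading/trailing blanks): y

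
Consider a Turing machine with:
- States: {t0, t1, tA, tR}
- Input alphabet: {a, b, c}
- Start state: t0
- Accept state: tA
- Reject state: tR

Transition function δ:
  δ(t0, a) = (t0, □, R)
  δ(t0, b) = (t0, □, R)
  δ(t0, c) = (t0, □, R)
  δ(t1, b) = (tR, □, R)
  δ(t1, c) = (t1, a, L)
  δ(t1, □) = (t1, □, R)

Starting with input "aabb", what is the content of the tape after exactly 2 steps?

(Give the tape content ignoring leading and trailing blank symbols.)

Execution trace:
Initial: [t0]aabb
Step 1: δ(t0, a) = (t0, □, R) → □[t0]abb
Step 2: δ(t0, a) = (t0, □, R) → □□[t0]bb

After 2 steps, the tape (ignoring leading/trailing blanks) is: bb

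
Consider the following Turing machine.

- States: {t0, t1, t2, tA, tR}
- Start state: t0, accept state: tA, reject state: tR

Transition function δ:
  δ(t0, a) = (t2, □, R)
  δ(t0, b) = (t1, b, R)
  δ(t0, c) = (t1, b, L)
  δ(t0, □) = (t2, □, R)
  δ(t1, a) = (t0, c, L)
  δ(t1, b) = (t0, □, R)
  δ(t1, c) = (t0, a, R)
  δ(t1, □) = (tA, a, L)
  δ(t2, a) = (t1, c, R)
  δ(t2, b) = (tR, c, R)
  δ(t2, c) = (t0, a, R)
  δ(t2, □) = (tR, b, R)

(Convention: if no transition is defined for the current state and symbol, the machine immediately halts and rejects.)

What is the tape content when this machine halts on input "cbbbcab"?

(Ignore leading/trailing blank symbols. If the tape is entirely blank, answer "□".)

Execution trace:
Initial: [t0]cbbbcab
Step 1: δ(t0, c) = (t1, b, L) → [t1]□bbbbcab
Step 2: δ(t1, □) = (tA, a, L) → [tA]□abbbbcab

The machine reaches the accept state tA and halts.

Final tape (ignoring leading/trailing blanks): abbbbcab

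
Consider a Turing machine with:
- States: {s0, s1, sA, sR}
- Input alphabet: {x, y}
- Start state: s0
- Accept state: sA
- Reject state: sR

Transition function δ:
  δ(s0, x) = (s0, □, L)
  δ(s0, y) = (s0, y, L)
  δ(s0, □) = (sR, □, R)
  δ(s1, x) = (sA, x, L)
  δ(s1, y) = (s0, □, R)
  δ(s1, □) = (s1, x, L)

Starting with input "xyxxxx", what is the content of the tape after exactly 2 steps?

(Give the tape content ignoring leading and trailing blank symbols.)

Execution trace:
Initial: [s0]xyxxxx
Step 1: δ(s0, x) = (s0, □, L) → [s0]□□yxxxx
Step 2: δ(s0, □) = (sR, □, R) → □[sR]□yxxxx

The machine reaches the reject state sR and halts.

After 2 steps, the tape (ignoring leading/trailing blanks) is: yxxxx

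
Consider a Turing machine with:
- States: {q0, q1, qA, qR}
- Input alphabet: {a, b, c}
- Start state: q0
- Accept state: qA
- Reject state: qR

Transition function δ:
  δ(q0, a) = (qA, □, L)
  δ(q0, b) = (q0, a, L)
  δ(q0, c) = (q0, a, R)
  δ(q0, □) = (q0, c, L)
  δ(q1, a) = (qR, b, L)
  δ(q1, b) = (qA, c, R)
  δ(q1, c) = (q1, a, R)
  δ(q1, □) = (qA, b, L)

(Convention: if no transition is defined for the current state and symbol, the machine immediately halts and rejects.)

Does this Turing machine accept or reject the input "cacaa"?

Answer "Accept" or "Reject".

Execution trace:
Initial: [q0]cacaa
Step 1: δ(q0, c) = (q0, a, R) → a[q0]acaa
Step 2: δ(q0, a) = (qA, □, L) → [qA]a□caa

The machine reaches the accept state qA and halts.

Answer: Accept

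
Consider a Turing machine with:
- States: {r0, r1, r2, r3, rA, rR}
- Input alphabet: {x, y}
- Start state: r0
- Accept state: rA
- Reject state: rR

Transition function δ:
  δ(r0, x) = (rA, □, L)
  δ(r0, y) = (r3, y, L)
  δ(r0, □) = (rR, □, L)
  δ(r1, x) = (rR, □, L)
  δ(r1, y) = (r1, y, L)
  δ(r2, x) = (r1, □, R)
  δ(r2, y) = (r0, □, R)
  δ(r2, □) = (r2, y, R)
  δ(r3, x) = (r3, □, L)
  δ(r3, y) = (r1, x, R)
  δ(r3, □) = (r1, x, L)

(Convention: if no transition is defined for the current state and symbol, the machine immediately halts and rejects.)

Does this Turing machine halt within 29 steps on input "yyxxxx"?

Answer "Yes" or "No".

Execution trace:
Initial: [r0]yyxxxx
Step 1: δ(r0, y) = (r3, y, L) → [r3]□yyxxxx
Step 2: δ(r3, □) = (r1, x, L) → [r1]□xyyxxxx

No transition is defined for δ(r1, □). By convention the machine halts and rejects.
The machine halted after 2 steps (within the 29-step bound).

Answer: Yes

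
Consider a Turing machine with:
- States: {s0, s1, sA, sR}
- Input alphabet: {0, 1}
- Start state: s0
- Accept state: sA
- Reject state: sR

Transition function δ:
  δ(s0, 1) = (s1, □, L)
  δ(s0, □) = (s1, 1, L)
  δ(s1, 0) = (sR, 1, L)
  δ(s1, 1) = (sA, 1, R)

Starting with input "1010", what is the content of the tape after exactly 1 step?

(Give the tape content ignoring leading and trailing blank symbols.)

Execution trace:
Initial: [s0]1010
Step 1: δ(s0, 1) = (s1, □, L) → [s1]□□010

No transition is defined for δ(s1, □). By convention the machine halts and rejects.

After 1 step, the tape (ignoring leading/trailing blanks) is: 010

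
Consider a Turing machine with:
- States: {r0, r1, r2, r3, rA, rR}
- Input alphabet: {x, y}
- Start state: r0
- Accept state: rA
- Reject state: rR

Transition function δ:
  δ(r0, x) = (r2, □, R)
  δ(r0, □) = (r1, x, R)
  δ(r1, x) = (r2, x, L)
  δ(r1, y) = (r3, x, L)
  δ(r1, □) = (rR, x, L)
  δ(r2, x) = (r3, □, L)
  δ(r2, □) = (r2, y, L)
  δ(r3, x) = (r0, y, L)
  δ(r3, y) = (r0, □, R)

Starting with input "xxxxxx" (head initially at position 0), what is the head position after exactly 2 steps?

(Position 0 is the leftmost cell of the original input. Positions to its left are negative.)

Execution trace (head position shown):
Step 0: [r0]xxxxxx  (head at position 0)
Step 1: move right → □[r2]xxxxx  (head at position 1)
Step 2: move left → [r3]□□xxxx  (head at position 0)

After 2 steps, the head is at position 0.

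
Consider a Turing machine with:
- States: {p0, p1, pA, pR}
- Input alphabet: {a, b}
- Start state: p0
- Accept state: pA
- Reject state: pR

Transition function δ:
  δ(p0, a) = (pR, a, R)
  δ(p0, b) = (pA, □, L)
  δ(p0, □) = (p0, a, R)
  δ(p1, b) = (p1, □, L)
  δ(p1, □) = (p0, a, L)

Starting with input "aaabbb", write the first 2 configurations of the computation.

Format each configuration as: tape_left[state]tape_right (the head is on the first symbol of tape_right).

Transitions applied:
Step 1: δ(p0, a) = (pR, a, R)

The first 2 configurations are:
[p0]aaabbb ⊢ a[pR]aabbb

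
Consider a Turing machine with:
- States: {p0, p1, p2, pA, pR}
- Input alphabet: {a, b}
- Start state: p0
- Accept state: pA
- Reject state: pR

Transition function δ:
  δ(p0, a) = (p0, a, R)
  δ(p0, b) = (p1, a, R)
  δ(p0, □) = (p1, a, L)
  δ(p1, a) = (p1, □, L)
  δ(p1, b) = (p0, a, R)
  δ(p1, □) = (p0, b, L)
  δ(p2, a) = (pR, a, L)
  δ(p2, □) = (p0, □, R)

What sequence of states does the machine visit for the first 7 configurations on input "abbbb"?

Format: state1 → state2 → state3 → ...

Execution trace:
Initial: [p0]abbbb
Step 1: δ(p0, a) = (p0, a, R) → a[p0]bbbb
Step 2: δ(p0, b) = (p1, a, R) → aa[p1]bbb
Step 3: δ(p1, b) = (p0, a, R) → aaa[p0]bb
Step 4: δ(p0, b) = (p1, a, R) → aaaa[p1]b
Step 5: δ(p1, b) = (p0, a, R) → aaaaa[p0]□
Step 6: δ(p0, □) = (p1, a, L) → aaaa[p1]aa

State sequence: p0 → p0 → p1 → p0 → p1 → p0 → p1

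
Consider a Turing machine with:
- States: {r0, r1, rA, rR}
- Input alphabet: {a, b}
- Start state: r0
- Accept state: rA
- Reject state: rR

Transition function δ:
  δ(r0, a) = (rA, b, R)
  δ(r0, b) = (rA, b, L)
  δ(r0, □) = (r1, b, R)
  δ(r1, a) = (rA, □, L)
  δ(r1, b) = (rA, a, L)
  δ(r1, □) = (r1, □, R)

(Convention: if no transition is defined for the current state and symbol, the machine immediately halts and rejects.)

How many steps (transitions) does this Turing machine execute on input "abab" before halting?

Execution trace:
Initial: [r0]abab
Step 1: δ(r0, a) = (rA, b, R) → b[rA]bab

The machine reaches the accept state rA and halts.

The machine executed 1 step before halting.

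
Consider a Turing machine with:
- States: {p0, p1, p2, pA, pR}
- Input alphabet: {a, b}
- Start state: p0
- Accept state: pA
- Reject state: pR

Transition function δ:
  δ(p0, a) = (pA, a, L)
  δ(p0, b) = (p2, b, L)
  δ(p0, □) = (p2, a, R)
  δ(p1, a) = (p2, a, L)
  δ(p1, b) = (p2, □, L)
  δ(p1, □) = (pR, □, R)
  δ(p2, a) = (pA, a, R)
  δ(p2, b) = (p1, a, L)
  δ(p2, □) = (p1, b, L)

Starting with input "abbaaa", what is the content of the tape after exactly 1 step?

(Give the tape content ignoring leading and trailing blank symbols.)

Execution trace:
Initial: [p0]abbaaa
Step 1: δ(p0, a) = (pA, a, L) → [pA]□abbaaa

The machine reaches the accept state pA and halts.

After 1 step, the tape (ignoring leading/trailing blanks) is: abbaaa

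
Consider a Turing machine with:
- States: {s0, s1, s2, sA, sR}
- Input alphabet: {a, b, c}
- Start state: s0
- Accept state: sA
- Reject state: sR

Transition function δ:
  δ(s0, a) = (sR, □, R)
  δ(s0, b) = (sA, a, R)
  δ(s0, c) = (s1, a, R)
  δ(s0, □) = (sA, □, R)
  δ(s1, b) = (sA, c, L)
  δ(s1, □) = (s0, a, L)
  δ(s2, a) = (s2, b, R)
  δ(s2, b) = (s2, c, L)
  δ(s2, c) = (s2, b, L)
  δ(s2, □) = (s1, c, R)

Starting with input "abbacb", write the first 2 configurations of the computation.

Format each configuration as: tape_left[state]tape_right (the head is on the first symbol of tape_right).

Transitions applied:
Step 1: δ(s0, a) = (sR, □, R)

The first 2 configurations are:
[s0]abbacb ⊢ □[sR]bbacb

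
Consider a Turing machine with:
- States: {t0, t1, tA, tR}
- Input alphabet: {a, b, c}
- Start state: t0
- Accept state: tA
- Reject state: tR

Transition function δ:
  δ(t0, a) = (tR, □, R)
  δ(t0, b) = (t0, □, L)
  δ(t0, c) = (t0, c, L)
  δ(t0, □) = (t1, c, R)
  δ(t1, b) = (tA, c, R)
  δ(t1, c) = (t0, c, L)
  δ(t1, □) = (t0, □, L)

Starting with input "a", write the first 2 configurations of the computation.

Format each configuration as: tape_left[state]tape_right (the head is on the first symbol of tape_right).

Transitions applied:
Step 1: δ(t0, a) = (tR, □, R)

The first 2 configurations are:
[t0]a ⊢ □[tR]□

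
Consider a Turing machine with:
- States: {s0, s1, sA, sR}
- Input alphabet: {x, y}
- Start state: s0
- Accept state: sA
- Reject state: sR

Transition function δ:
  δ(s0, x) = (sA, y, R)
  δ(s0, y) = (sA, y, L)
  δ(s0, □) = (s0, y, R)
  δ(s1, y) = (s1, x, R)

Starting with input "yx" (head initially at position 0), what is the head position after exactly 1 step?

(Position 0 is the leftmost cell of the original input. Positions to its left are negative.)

Execution trace (head position shown):
Step 0: [s0]yx  (head at position 0)
Step 1: move left → [sA]□yx  (head at position -1)

After 1 step, the head is at position -1.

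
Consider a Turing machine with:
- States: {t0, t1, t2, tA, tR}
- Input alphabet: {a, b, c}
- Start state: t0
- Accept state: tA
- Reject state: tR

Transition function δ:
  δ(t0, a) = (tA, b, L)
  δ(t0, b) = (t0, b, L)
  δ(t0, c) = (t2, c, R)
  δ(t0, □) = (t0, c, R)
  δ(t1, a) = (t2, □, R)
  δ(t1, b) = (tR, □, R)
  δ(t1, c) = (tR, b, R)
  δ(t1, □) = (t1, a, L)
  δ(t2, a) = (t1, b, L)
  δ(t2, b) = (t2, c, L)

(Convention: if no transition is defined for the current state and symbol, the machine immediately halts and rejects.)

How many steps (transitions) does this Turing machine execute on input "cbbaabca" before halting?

Execution trace:
Initial: [t0]cbbaabca
Step 1: δ(t0, c) = (t2, c, R) → c[t2]bbaabca
Step 2: δ(t2, b) = (t2, c, L) → [t2]ccbaabca

No transition is defined for δ(t2, c). By convention the machine halts and rejects.

The machine executed 2 steps before halting.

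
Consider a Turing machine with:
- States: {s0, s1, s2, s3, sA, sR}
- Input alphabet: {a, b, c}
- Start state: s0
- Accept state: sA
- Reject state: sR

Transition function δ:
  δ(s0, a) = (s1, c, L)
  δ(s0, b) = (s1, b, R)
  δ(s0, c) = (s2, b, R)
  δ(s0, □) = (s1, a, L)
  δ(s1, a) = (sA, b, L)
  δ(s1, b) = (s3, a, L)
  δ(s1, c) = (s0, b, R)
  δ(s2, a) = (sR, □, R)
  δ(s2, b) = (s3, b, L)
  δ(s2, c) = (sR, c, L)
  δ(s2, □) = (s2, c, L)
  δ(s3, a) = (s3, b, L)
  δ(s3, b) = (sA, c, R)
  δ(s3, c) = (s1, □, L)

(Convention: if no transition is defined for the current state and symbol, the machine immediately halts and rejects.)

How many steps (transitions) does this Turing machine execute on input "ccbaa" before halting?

Execution trace:
Initial: [s0]ccbaa
Step 1: δ(s0, c) = (s2, b, R) → b[s2]cbaa
Step 2: δ(s2, c) = (sR, c, L) → [sR]bcbaa

The machine reaches the reject state sR and halts.

The machine executed 2 steps before halting.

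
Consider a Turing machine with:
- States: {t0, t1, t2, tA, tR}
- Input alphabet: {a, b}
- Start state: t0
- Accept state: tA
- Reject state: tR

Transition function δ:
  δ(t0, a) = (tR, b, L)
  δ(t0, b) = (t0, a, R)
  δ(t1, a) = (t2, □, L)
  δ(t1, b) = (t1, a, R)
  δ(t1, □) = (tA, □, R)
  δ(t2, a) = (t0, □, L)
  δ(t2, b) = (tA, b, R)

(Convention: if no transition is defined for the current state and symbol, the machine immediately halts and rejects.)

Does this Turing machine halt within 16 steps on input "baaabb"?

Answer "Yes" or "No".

Execution trace:
Initial: [t0]baaabb
Step 1: δ(t0, b) = (t0, a, R) → a[t0]aaabb
Step 2: δ(t0, a) = (tR, b, L) → [tR]abaabb

The machine reaches the reject state tR and halts.
The machine halted after 2 steps (within the 16-step bound).

Answer: Yes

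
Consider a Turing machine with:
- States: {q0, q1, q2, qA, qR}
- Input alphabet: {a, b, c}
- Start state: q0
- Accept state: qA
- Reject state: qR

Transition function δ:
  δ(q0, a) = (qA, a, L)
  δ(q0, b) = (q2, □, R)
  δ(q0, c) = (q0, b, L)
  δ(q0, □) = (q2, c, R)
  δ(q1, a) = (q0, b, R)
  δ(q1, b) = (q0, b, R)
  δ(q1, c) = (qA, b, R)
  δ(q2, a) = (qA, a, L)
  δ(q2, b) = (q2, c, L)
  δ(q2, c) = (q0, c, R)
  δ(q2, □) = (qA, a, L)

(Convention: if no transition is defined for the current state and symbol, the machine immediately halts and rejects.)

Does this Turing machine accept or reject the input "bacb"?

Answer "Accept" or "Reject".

Execution trace:
Initial: [q0]bacb
Step 1: δ(q0, b) = (q2, □, R) → □[q2]acb
Step 2: δ(q2, a) = (qA, a, L) → [qA]□acb

The machine reaches the accept state qA and halts.

Answer: Accept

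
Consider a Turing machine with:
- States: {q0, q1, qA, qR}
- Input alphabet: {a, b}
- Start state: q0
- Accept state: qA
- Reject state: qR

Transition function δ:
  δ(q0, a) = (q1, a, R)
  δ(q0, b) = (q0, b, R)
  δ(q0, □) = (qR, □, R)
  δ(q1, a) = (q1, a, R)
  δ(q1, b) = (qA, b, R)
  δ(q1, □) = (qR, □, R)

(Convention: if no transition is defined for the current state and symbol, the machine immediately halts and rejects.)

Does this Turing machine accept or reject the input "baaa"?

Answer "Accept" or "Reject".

Execution trace:
Initial: [q0]baaa
Step 1: δ(q0, b) = (q0, b, R) → b[q0]aaa
Step 2: δ(q0, a) = (q1, a, R) → ba[q1]aa
Step 3: δ(q1, a) = (q1, a, R) → baa[q1]a
Step 4: δ(q1, a) = (q1, a, R) → baaa[q1]□
Step 5: δ(q1, □) = (qR, □, R) → baaa□[qR]□

The machine reaches the reject state qR and halts.

Answer: Reject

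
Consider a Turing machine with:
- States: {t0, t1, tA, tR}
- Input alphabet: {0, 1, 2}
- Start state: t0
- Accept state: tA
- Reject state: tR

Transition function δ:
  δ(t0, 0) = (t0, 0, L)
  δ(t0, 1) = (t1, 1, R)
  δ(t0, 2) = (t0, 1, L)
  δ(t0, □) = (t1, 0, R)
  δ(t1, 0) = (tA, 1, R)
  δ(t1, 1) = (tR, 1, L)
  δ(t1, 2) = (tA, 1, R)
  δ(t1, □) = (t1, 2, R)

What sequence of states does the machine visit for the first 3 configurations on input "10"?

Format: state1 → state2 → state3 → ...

Execution trace:
Initial: [t0]10
Step 1: δ(t0, 1) = (t1, 1, R) → 1[t1]0
Step 2: δ(t1, 0) = (tA, 1, R) → 11[tA]□

The machine reaches the accept state tA and halts.

State sequence: t0 → t1 → tA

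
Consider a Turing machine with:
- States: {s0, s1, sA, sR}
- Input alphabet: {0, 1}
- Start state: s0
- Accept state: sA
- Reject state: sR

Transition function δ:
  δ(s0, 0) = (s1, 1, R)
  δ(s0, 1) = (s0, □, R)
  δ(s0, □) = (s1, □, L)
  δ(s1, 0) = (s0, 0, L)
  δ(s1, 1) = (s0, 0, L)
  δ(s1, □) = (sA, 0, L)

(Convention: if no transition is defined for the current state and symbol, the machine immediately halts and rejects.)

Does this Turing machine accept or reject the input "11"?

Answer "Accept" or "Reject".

Execution trace:
Initial: [s0]11
Step 1: δ(s0, 1) = (s0, □, R) → □[s0]1
Step 2: δ(s0, 1) = (s0, □, R) → □□[s0]□
Step 3: δ(s0, □) = (s1, □, L) → □[s1]□□
Step 4: δ(s1, □) = (sA, 0, L) → [sA]□0□

The machine reaches the accept state sA and halts.

Answer: Accept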